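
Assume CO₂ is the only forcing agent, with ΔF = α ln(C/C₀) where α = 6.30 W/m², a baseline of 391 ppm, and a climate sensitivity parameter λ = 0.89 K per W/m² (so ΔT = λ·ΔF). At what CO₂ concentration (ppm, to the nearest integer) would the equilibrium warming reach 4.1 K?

Required forcing: ΔF = ΔT/λ = 4.1/0.89 = 4.6067 W/m².
Then ln(C/391) = ΔF/6.30 = 4.6067/6.30 = 0.73122.
So C = 391 × e^0.73122 = 391 × 2.07761 = 812.35 ppm.

C ≈ 812 ppm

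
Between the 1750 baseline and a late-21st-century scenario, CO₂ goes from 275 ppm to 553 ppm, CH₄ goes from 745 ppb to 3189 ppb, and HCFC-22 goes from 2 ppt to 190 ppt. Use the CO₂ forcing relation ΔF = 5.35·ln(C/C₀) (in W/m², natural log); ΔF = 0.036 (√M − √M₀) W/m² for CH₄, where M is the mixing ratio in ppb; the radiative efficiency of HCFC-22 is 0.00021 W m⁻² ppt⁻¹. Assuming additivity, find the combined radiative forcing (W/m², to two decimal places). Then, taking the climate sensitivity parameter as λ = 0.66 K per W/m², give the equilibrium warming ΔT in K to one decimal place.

CO₂: 5.35 × ln(553/275) = 5.35 × ln(2.01091) = 5.35 × 0.69859 = 3.7375 W/m².
CH₄: 0.036 × (√3189 − √745) = 0.036 × (56.4712 − 27.2947) = 0.036 × 29.1765 = 1.0504 W/m².
HCFC-22: ΔF = 0.00021 × (190 − 2) = 0.00021 × 188 = 0.0395 W/m².
Total ΔF = 3.7375 + 1.0504 + 0.0395 = 4.8274 W/m².
ΔT = λ ΔF = 0.66 × 4.83 = 3.1878 K.

ΔF = 4.83 W/m²; ΔT = 3.2 K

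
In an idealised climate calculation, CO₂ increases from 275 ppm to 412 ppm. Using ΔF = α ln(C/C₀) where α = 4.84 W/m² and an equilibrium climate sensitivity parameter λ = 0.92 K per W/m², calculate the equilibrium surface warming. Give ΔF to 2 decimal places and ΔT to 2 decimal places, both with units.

ΔF = 1.96 W/m²; ΔT = 1.80 K

CO₂: 4.84 × ln(412/275) = 4.84 × ln(1.49818) = 4.84 × 0.40425 = 1.9566 W/m².
ΔT = λ ΔF = 0.92 × 1.96 = 1.8032 K.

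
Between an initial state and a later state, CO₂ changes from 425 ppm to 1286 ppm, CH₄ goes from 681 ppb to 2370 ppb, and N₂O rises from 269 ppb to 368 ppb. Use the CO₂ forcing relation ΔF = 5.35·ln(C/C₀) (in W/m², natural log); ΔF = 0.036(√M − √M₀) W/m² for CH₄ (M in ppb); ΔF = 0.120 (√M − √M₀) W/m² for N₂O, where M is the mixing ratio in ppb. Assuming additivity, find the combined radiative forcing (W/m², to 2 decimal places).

CO₂: 5.35 × ln(1286/425) = 5.35 × ln(3.02588) = 5.35 × 1.10720 = 5.9235 W/m².
CH₄: 0.036 × (√2370 − √681) = 0.036 × (48.6826 − 26.0960) = 0.036 × 22.5866 = 0.8131 W/m².
N₂O: 0.120 × (√368 − √269) = 0.120 × (19.1833 − 16.4012) = 0.120 × 2.7821 = 0.3339 W/m².
Total ΔF = 5.9235 + 0.8131 + 0.3339 = 7.0705 W/m².

ΔF = 7.07 W/m²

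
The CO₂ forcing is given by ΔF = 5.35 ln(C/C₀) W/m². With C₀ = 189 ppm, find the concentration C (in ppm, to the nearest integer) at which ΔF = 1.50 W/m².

Set 5.35 ln(C/189) = 1.50, so ln(C/189) = 1.50/5.35 = 0.28037.
Then C/189 = e^0.28037 = 1.32362, giving C = 189 × 1.32362 = 250.16 ppm.

C ≈ 250 ppm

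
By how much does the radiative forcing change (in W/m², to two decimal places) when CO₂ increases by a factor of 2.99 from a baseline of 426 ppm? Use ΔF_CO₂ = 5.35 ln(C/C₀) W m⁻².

ΔF = 5.86 W/m²

Because the forcing depends only on the ratio C/C₀, the initial concentration does not enter.
ΔF = 5.35 × ln(2.99) = 5.35 × 1.09527 = 5.8597 W/m².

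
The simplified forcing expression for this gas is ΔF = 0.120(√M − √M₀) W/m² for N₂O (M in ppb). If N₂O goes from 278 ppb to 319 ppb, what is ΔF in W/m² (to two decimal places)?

ΔF = 0.14 W/m²

N₂O: 0.120 × (√319 − √278) = 0.120 × (17.8606 − 16.6733) = 0.120 × 1.1873 = 0.1425 W/m².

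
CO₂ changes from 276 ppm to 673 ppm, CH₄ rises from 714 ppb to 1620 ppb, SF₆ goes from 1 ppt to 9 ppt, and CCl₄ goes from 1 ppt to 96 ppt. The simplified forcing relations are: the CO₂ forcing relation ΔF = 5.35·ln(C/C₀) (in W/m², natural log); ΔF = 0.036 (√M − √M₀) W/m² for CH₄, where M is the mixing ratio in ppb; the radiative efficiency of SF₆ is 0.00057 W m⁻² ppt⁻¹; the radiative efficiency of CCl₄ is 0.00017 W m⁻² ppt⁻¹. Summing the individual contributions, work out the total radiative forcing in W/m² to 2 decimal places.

CO₂: 5.35 × ln(673/276) = 5.35 × ln(2.43841) = 5.35 × 0.89135 = 4.7687 W/m².
CH₄: 0.036 × (√1620 − √714) = 0.036 × (40.2492 − 26.7208) = 0.036 × 13.5284 = 0.4870 W/m².
SF₆: ΔF = 0.00057 × (9 − 1) = 0.00057 × 8 = 0.0046 W/m².
CCl₄: ΔF = 0.00017 × (96 − 1) = 0.00017 × 95 = 0.0162 W/m².
Total ΔF = 4.7687 + 0.4870 + 0.0046 + 0.0162 = 5.2765 W/m².

ΔF = 5.28 W/m²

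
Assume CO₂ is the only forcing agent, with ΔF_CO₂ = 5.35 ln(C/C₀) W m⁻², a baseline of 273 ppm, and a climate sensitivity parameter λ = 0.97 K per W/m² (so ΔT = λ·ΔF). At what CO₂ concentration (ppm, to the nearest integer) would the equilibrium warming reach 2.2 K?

C ≈ 417 ppm

Required forcing: ΔF = ΔT/λ = 2.2/0.97 = 2.2680 W/m².
Then ln(C/273) = ΔF/5.35 = 2.2680/5.35 = 0.42393.
So C = 273 × e^0.42393 = 273 × 1.52795 = 417.13 ppm.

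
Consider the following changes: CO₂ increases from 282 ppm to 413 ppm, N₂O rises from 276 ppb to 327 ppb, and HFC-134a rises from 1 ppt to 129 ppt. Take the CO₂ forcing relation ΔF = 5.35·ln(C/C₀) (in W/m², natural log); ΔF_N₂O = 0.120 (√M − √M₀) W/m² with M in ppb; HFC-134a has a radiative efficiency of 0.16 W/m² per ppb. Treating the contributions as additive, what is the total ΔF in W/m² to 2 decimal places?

ΔF = 2.24 W/m²

CO₂: 5.35 × ln(413/282) = 5.35 × ln(1.46454) = 5.35 × 0.38154 = 2.0412 W/m².
N₂O: 0.120 × (√327 − √276) = 0.120 × (18.0831 − 16.6132) = 0.120 × 1.4699 = 0.1764 W/m².
HFC-134a: Δ = 129 − 1 = 128 ppt = 0.128 ppb; ΔF = 0.16 × 0.128 = 0.0205 W/m².
Total ΔF = 2.0412 + 0.1764 + 0.0205 = 2.2381 W/m².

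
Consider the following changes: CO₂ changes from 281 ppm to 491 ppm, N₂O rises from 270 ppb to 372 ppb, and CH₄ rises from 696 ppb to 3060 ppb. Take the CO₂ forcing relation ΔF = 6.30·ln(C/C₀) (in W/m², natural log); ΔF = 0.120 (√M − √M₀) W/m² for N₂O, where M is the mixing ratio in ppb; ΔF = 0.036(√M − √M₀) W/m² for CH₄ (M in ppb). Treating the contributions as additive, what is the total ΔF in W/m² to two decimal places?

ΔF = 4.90 W/m²

CO₂: 6.30 × ln(491/281) = 6.30 × ln(1.74733) = 6.30 × 0.55809 = 3.5160 W/m².
N₂O: 0.120 × (√372 − √270) = 0.120 × (19.2873 − 16.4317) = 0.120 × 2.8556 = 0.3427 W/m².
CH₄: 0.036 × (√3060 − √696) = 0.036 × (55.3173 − 26.3818) = 0.036 × 28.9355 = 1.0417 W/m².
Total ΔF = 3.5160 + 0.3427 + 1.0417 = 4.9004 W/m².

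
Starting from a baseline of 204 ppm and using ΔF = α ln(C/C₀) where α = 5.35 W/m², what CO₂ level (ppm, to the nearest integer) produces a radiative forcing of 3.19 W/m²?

Set 5.35 ln(C/204) = 3.19, so ln(C/204) = 3.19/5.35 = 0.59626.
Then C/204 = e^0.59626 = 1.81532, giving C = 204 × 1.81532 = 370.33 ppm.

C ≈ 370 ppm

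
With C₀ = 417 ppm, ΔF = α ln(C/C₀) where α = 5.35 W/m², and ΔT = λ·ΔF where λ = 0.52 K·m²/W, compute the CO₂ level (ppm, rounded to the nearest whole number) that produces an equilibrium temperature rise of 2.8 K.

C ≈ 1141 ppm

Required forcing: ΔF = ΔT/λ = 2.8/0.52 = 5.3846 W/m².
Then ln(C/417) = ΔF/5.35 = 5.3846/5.35 = 1.00647.
So C = 417 × e^1.00647 = 417 × 2.73593 = 1140.88 ppm.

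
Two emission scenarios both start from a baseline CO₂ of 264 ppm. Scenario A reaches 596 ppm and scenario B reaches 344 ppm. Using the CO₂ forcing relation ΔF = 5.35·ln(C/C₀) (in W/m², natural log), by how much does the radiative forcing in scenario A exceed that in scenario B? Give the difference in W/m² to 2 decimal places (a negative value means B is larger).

ΔF_A = 5.35 ln(596/264) = 5.35 × 0.81429 = 4.3565 W/m².
ΔF_B = 5.35 ln(344/264) = 5.35 × 0.26469 = 1.4161 W/m².
Difference: 4.3565 − 1.4161 = 2.9404 W/m².
(Equivalently, ΔF_A − ΔF_B = 5.35 ln(596/344) = 5.35 × 0.54960 = 2.9404 W/m².)

ΔF_A − ΔF_B = 2.94 W/m²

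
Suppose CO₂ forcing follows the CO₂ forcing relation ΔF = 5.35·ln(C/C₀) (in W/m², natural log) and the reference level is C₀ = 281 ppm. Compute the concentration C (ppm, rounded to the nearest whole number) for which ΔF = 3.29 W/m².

C ≈ 520 ppm

Set 5.35 ln(C/281) = 3.29, so ln(C/281) = 3.29/5.35 = 0.61495.
Then C/281 = e^0.61495 = 1.84956, giving C = 281 × 1.84956 = 519.73 ppm.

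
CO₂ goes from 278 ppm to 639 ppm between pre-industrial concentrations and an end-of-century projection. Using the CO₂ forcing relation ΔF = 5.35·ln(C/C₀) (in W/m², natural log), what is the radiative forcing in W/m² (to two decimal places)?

CO₂: 5.35 × ln(639/278) = 5.35 × ln(2.29856) = 5.35 × 0.83228 = 4.4527 W/m².

ΔF = 4.45 W/m²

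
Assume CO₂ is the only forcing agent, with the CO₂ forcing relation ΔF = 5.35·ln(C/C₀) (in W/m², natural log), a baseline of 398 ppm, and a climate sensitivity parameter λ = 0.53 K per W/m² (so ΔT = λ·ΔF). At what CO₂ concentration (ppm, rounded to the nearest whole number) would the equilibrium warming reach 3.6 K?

C ≈ 1417 ppm

Required forcing: ΔF = ΔT/λ = 3.6/0.53 = 6.7925 W/m².
Then ln(C/398) = ΔF/5.35 = 6.7925/5.35 = 1.26963.
So C = 398 × e^1.26963 = 398 × 3.55954 = 1416.70 ppm.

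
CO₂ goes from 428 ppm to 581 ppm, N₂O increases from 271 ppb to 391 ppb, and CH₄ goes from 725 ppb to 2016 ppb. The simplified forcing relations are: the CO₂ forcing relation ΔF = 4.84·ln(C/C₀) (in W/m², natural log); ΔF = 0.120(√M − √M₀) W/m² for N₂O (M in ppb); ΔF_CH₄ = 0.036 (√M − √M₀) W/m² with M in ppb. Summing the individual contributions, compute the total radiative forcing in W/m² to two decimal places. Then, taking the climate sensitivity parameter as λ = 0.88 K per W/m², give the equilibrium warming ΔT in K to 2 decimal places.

ΔF = 2.52 W/m²; ΔT = 2.22 K

CO₂: 4.84 × ln(581/428) = 4.84 × ln(1.35748) = 4.84 × 0.30563 = 1.4792 W/m².
N₂O: 0.120 × (√391 − √271) = 0.120 × (19.7737 − 16.4621) = 0.120 × 3.3116 = 0.3974 W/m².
CH₄: 0.036 × (√2016 − √725) = 0.036 × (44.8999 − 26.9258) = 0.036 × 17.9741 = 0.6471 W/m².
Total ΔF = 1.4792 + 0.3974 + 0.6471 = 2.5237 W/m².
ΔT = λ ΔF = 0.88 × 2.52 = 2.2176 K.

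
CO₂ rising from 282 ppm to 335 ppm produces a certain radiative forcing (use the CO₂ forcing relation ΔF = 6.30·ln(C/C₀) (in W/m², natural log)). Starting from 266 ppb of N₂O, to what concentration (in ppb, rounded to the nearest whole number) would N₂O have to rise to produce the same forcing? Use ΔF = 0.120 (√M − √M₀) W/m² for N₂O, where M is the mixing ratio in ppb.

CO₂ forcing: 6.30 × ln(335/282) = 6.30 × 0.172223 = 1.08500 W/m².
Set 0.120(√M − √266) = 1.08500: √M = 1.08500/0.120 + √266 = 9.0417 + 16.3095 = 25.3512.
M = (25.3512)² = 642.68 ppb.

M ≈ 643 ppb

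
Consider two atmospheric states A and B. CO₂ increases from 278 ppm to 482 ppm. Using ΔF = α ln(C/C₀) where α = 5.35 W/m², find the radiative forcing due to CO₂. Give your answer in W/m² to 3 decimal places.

CO₂: 5.35 × ln(482/278) = 5.35 × ln(1.73381) = 5.35 × 0.55032 = 2.9442 W/m².

ΔF = 2.944 W/m²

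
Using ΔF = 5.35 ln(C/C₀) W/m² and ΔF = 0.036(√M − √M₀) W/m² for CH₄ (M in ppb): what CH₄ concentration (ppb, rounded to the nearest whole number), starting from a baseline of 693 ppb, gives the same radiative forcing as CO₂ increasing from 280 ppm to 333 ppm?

CO₂ forcing: 5.35 × ln(333/280) = 5.35 × 0.173353 = 0.92744 W/m².
Set 0.036(√M − √693) = 0.92744: √M = 0.92744/0.036 + √693 = 25.7622 + 26.3249 = 52.0871.
M = (52.0871)² = 2713.07 ppb.

M ≈ 2713 ppb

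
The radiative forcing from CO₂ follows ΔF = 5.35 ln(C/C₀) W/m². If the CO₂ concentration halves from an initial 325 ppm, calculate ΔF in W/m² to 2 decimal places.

Because the forcing depends only on the ratio C/C₀, the initial concentration does not enter.
ΔF = 5.35 × ln(0.5) = 5.35 × -0.69315 = -3.7084 W/m².

ΔF = -3.71 W/m²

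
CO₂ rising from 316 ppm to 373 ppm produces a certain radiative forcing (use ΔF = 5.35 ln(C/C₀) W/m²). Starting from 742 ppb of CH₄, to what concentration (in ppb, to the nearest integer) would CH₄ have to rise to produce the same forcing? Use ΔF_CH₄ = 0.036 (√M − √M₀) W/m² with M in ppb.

M ≈ 2692 ppb

CO₂ forcing: 5.35 × ln(373/316) = 5.35 × 0.165836 = 0.88722 W/m².
Set 0.036(√M − √742) = 0.88722: √M = 0.88722/0.036 + √742 = 24.6450 + 27.2397 = 51.8847.
M = (51.8847)² = 2692.02 ppb.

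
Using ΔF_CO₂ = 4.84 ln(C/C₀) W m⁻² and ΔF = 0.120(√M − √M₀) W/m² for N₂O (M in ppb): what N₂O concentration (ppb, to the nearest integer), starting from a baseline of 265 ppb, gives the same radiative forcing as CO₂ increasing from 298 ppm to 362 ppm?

CO₂ forcing: 4.84 × ln(362/298) = 4.84 × 0.194551 = 0.94163 W/m².
Set 0.120(√M − √265) = 0.94163: √M = 0.94163/0.120 + √265 = 7.8469 + 16.2788 = 24.1257.
M = (24.1257)² = 582.05 ppb.

M ≈ 582 ppb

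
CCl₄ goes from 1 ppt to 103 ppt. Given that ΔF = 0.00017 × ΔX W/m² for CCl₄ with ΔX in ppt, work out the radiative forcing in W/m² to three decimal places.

CCl₄: ΔF = 0.00017 × (103 − 1) = 0.00017 × 102 = 0.0173 W/m².

ΔF = 0.017 W/m²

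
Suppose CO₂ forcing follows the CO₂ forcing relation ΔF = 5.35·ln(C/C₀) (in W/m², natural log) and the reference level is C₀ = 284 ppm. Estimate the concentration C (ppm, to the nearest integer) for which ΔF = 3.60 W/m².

C ≈ 557 ppm

Set 5.35 ln(C/284) = 3.60, so ln(C/284) = 3.60/5.35 = 0.67290.
Then C/284 = e^0.67290 = 1.95991, giving C = 284 × 1.95991 = 556.61 ppm.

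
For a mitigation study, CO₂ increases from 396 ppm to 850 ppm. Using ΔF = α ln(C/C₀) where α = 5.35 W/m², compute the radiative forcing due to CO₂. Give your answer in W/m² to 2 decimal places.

ΔF = 4.09 W/m²

CO₂ absorption bands are partially saturated, so forcing scales with the logarithm of the concentration ratio.
CO₂: 5.35 × ln(850/396) = 5.35 × ln(2.14646) = 5.35 × 0.76382 = 4.0864 W/m².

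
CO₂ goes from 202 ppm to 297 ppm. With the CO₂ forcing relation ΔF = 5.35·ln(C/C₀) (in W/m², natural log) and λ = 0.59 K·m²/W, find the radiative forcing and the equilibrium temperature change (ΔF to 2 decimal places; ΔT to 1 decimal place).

CO₂: 5.35 × ln(297/202) = 5.35 × ln(1.47030) = 5.35 × 0.38547 = 2.0623 W/m².
ΔT = λ ΔF = 0.59 × 2.06 = 1.2154 K.

ΔF = 2.06 W/m²; ΔT = 1.2 K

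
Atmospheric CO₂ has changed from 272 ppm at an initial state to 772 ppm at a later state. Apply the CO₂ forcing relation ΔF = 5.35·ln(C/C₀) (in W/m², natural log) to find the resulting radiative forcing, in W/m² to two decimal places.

ΔF = 5.58 W/m²

CO₂ absorption bands are partially saturated, so forcing scales with the logarithm of the concentration ratio.
CO₂: 5.35 × ln(772/272) = 5.35 × ln(2.83824) = 5.35 × 1.04318 = 5.5810 W/m².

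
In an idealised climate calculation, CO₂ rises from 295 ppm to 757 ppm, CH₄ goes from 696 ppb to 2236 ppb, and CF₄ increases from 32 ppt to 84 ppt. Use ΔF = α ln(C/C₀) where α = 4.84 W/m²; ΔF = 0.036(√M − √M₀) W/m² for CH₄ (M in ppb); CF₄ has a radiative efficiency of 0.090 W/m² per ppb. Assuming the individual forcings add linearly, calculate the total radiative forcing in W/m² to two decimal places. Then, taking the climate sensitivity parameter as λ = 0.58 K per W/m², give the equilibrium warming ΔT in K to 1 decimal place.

ΔF = 5.32 W/m²; ΔT = 3.1 K

CO₂: 4.84 × ln(757/295) = 4.84 × ln(2.56610) = 4.84 × 0.94239 = 4.5612 W/m².
CH₄: 0.036 × (√2236 − √696) = 0.036 × (47.2864 − 26.3818) = 0.036 × 20.9046 = 0.7526 W/m².
CF₄: Δ = 84 − 32 = 52 ppt = 0.052 ppb; ΔF = 0.090 × 0.052 = 0.0047 W/m².
Total ΔF = 4.5612 + 0.7526 + 0.0047 = 5.3185 W/m².
ΔT = λ ΔF = 0.58 × 5.32 = 3.0856 K.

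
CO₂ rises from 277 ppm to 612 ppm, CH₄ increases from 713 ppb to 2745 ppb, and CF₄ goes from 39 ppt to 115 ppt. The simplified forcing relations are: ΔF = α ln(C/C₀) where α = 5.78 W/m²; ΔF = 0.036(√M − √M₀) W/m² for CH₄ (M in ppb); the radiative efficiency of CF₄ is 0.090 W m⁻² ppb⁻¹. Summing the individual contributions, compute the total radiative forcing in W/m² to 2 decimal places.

CO₂: 5.78 × ln(612/277) = 5.78 × ln(2.20939) = 5.78 × 0.79272 = 4.5819 W/m².
CH₄: 0.036 × (√2745 − √713) = 0.036 × (52.3927 − 26.7021) = 0.036 × 25.6906 = 0.9249 W/m².
CF₄: Δ = 115 − 39 = 76 ppt = 0.076 ppb; ΔF = 0.090 × 0.076 = 0.0068 W/m².
Total ΔF = 4.5819 + 0.9249 + 0.0068 = 5.5136 W/m².

ΔF = 5.51 W/m²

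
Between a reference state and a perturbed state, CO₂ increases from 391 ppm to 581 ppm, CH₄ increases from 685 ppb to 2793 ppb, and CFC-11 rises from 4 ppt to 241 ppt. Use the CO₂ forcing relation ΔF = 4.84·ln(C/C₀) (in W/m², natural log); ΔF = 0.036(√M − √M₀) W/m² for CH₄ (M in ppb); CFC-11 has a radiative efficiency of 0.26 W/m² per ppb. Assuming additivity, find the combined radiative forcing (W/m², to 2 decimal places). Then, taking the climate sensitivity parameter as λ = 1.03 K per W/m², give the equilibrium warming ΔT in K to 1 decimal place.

CO₂: 4.84 × ln(581/391) = 4.84 × ln(1.48593) = 4.84 × 0.39604 = 1.9168 W/m².
CH₄: 0.036 × (√2793 − √685) = 0.036 × (52.8488 − 26.1725) = 0.036 × 26.6763 = 0.9603 W/m².
CFC-11: Δ = 241 − 4 = 237 ppt = 0.237 ppb; ΔF = 0.26 × 0.237 = 0.0616 W/m².
Total ΔF = 1.9168 + 0.9603 + 0.0616 = 2.9387 W/m².
ΔT = λ ΔF = 1.03 × 2.94 = 3.0282 K.

ΔF = 2.94 W/m²; ΔT = 3.0 K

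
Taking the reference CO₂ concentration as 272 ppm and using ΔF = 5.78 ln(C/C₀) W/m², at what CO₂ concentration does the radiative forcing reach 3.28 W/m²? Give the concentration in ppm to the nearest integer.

C ≈ 480 ppm

Set 5.78 ln(C/272) = 3.28, so ln(C/272) = 3.28/5.78 = 0.56747.
Then C/272 = e^0.56747 = 1.76380, giving C = 272 × 1.76380 = 479.75 ppm.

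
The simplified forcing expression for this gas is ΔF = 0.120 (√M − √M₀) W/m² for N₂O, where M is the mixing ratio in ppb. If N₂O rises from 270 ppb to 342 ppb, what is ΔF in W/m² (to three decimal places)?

N₂O: 0.120 × (√342 − √270) = 0.120 × (18.4932 − 16.4317) = 0.120 × 2.0615 = 0.2474 W/m².

ΔF = 0.247 W/m²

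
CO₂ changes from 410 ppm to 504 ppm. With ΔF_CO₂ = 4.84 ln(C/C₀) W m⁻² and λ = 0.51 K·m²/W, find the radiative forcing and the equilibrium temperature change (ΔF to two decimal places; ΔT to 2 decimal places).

ΔF = 1.00 W/m²; ΔT = 0.51 K

CO₂: 4.84 × ln(504/410) = 4.84 × ln(1.22927) = 4.84 × 0.20642 = 0.9991 W/m².
ΔT = λ ΔF = 0.51 × 1.00 = 0.5100 K.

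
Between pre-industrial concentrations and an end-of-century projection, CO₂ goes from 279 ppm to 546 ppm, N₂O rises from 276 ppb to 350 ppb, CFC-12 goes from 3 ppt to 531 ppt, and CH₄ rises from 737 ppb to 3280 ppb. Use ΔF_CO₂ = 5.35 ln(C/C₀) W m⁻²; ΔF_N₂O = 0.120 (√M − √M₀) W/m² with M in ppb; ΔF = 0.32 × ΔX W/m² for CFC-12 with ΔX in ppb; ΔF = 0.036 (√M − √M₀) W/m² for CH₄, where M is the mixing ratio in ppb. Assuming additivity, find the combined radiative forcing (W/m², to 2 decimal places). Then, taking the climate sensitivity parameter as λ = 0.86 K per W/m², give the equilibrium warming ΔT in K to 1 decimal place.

CO₂: 5.35 × ln(546/279) = 5.35 × ln(1.95699) = 5.35 × 0.67141 = 3.5920 W/m².
N₂O: 0.120 × (√350 − √276) = 0.120 × (18.7083 − 16.6132) = 0.120 × 2.0951 = 0.2514 W/m².
CFC-12: Δ = 531 − 3 = 528 ppt = 0.528 ppb; ΔF = 0.32 × 0.528 = 0.1690 W/m².
CH₄: 0.036 × (√3280 − √737) = 0.036 × (57.2713 − 27.1477) = 0.036 × 30.1236 = 1.0844 W/m².
Total ΔF = 3.5920 + 0.2514 + 0.1690 + 1.0844 = 5.0968 W/m².
ΔT = λ ΔF = 0.86 × 5.10 = 4.3860 K.

ΔF = 5.10 W/m²; ΔT = 4.4 K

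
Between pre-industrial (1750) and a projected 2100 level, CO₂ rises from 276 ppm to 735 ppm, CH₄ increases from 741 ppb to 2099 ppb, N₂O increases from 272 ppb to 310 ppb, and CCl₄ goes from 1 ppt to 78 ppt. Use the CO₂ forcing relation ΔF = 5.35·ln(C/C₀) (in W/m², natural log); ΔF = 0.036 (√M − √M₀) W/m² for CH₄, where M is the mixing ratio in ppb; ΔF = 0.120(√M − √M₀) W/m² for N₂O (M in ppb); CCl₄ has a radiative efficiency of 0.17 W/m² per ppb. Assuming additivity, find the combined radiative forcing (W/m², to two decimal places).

ΔF = 6.06 W/m²

CO₂: 5.35 × ln(735/276) = 5.35 × ln(2.66304) = 5.35 × 0.97947 = 5.2402 W/m².
CH₄: 0.036 × (√2099 − √741) = 0.036 × (45.8148 − 27.2213) = 0.036 × 18.5935 = 0.6694 W/m².
N₂O: 0.120 × (√310 − √272) = 0.120 × (17.6068 − 16.4924) = 0.120 × 1.1144 = 0.1337 W/m².
CCl₄: Δ = 78 − 1 = 77 ppt = 0.077 ppb; ΔF = 0.17 × 0.077 = 0.0131 W/m².
Total ΔF = 5.2402 + 0.6694 + 0.1337 + 0.0131 = 6.0564 W/m².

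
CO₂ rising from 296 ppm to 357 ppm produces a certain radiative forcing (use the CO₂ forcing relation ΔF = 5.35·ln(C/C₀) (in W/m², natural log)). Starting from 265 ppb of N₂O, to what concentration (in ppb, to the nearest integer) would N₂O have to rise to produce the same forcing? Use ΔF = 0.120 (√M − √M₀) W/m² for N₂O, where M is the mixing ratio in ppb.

CO₂ forcing: 5.35 × ln(357/296) = 5.35 × 0.187376 = 1.00246 W/m².
Set 0.120(√M − √265) = 1.00246: √M = 1.00246/0.120 + √265 = 8.3538 + 16.2788 = 24.6326.
M = (24.6326)² = 606.76 ppb.

M ≈ 607 ppb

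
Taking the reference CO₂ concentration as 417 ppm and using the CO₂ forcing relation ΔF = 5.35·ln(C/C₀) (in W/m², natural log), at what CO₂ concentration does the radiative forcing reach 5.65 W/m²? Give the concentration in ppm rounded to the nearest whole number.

C ≈ 1199 ppm

Set 5.35 ln(C/417) = 5.65, so ln(C/417) = 5.65/5.35 = 1.05607.
Then C/417 = e^1.05607 = 2.87505, giving C = 417 × 2.87505 = 1198.90 ppm.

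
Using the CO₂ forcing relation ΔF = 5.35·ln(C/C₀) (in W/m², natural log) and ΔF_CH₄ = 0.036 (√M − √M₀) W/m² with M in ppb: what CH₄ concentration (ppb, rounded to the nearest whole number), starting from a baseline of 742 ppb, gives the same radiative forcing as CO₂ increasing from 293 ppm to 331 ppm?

CO₂ forcing: 5.35 × ln(331/293) = 5.35 × 0.121946 = 0.65241 W/m².
Set 0.036(√M − √742) = 0.65241: √M = 0.65241/0.036 + √742 = 18.1225 + 27.2397 = 45.3622.
M = (45.3622)² = 2057.73 ppb.

M ≈ 2058 ppb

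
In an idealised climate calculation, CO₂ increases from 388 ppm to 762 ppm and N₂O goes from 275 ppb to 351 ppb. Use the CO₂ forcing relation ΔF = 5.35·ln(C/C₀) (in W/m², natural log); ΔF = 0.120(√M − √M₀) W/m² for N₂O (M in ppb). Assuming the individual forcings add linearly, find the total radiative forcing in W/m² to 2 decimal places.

CO₂: 5.35 × ln(762/388) = 5.35 × ln(1.96392) = 5.35 × 0.67494 = 3.6109 W/m².
N₂O: 0.120 × (√351 − √275) = 0.120 × (18.7350 − 16.5831) = 0.120 × 2.1519 = 0.2582 W/m².
Total ΔF = 3.6109 + 0.2582 = 3.8691 W/m².

ΔF = 3.87 W/m²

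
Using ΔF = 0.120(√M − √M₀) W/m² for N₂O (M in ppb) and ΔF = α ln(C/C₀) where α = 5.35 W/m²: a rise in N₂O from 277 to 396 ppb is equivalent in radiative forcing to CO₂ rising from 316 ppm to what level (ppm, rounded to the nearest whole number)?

C ≈ 340 ppm

N₂O forcing: 0.120 × (√396 − √277) = 0.120 × (19.8997 − 16.6433) = 0.120 × 3.2564 = 0.39077 W/m².
Set 5.35 ln(C/316) = 0.39077: ln(C/316) = 0.39077/5.35 = 0.07304, so C = 316 × e^0.07304 = 316 × 1.07577 = 339.94 ppm.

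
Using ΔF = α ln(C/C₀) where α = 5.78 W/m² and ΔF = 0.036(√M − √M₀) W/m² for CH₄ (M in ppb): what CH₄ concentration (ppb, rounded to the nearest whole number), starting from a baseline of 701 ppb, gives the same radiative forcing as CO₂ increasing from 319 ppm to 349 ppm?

M ≈ 1673 ppb

CO₂ forcing: 5.78 × ln(349/319) = 5.78 × 0.089881 = 0.51951 W/m².
Set 0.036(√M − √701) = 0.51951: √M = 0.51951/0.036 + √701 = 14.4308 + 26.4764 = 40.9072.
M = (40.9072)² = 1673.40 ppb.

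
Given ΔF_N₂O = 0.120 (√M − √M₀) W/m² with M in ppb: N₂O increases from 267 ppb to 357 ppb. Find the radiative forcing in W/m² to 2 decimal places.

N₂O: 0.120 × (√357 − √267) = 0.120 × (18.8944 − 16.3401) = 0.120 × 2.5543 = 0.3065 W/m².

ΔF = 0.31 W/m²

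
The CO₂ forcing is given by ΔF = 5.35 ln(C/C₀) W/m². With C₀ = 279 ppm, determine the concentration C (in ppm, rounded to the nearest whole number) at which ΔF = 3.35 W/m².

Set 5.35 ln(C/279) = 3.35, so ln(C/279) = 3.35/5.35 = 0.62617.
Then C/279 = e^0.62617 = 1.87043, giving C = 279 × 1.87043 = 521.85 ppm.

C ≈ 522 ppm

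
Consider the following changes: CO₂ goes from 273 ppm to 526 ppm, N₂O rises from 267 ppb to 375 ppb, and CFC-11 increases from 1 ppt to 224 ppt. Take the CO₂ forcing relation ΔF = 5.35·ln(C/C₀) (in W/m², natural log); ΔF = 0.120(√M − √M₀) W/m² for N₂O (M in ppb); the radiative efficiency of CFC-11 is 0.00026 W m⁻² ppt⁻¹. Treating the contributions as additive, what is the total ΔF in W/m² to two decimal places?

CO₂: 5.35 × ln(526/273) = 5.35 × ln(1.92674) = 5.35 × 0.65583 = 3.5087 W/m².
N₂O: 0.120 × (√375 − √267) = 0.120 × (19.3649 − 16.3401) = 0.120 × 3.0248 = 0.3630 W/m².
CFC-11: ΔF = 0.00026 × (224 − 1) = 0.00026 × 223 = 0.0580 W/m².
Total ΔF = 3.5087 + 0.3630 + 0.0580 = 3.9297 W/m².

ΔF = 3.93 W/m²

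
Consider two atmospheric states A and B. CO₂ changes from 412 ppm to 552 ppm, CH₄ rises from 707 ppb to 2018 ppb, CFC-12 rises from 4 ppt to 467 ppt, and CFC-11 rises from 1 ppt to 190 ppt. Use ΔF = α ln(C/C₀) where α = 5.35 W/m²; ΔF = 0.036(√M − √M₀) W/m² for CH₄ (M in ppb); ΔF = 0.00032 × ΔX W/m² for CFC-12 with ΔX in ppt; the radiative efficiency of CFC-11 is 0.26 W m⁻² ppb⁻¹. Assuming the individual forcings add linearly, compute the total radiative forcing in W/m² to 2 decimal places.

CO₂: 5.35 × ln(552/412) = 5.35 × ln(1.33981) = 5.35 × 0.29253 = 1.5650 W/m².
CH₄: 0.036 × (√2018 − √707) = 0.036 × (44.9222 − 26.5895) = 0.036 × 18.3327 = 0.6600 W/m².
CFC-12: ΔF = 0.00032 × (467 − 4) = 0.00032 × 463 = 0.1482 W/m².
CFC-11: Δ = 190 − 1 = 189 ppt = 0.189 ppb; ΔF = 0.26 × 0.189 = 0.0491 W/m².
Total ΔF = 1.5650 + 0.6600 + 0.1482 + 0.0491 = 2.4223 W/m².

ΔF = 2.42 W/m²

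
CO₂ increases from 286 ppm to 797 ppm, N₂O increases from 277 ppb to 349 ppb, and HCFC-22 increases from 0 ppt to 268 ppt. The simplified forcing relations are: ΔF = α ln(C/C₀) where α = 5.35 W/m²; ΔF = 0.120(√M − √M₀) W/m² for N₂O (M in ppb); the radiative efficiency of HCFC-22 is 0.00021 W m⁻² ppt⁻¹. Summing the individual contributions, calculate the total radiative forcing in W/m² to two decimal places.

ΔF = 5.78 W/m²

CO₂: 5.35 × ln(797/286) = 5.35 × ln(2.78671) = 5.35 × 1.02486 = 5.4830 W/m².
N₂O: 0.120 × (√349 − √277) = 0.120 × (18.6815 − 16.6433) = 0.120 × 2.0382 = 0.2446 W/m².
HCFC-22: ΔF = 0.00021 × (268 − 0) = 0.00021 × 268 = 0.0563 W/m².
Total ΔF = 5.4830 + 0.2446 + 0.0563 = 5.7839 W/m².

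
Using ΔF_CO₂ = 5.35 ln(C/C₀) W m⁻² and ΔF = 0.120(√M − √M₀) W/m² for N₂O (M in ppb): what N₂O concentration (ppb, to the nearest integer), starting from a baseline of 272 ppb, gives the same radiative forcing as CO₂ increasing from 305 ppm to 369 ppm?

M ≈ 624 ppb

CO₂ forcing: 5.35 × ln(369/305) = 5.35 × 0.190485 = 1.01909 W/m².
Set 0.120(√M − √272) = 1.01909: √M = 1.01909/0.120 + √272 = 8.4924 + 16.4924 = 24.9848.
M = (24.9848)² = 624.24 ppb.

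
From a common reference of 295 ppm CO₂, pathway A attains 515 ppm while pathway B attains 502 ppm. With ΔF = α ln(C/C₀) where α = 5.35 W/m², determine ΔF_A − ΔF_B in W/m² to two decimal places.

ΔF_A − ΔF_B = 0.14 W/m²

ΔF_A = 5.35 ln(515/295) = 5.35 × 0.55719 = 2.9810 W/m².
ΔF_B = 5.35 ln(502/295) = 5.35 × 0.53162 = 2.8442 W/m².
Difference: 2.9810 − 2.8442 = 0.1368 W/m².
(Equivalently, ΔF_A − ΔF_B = 5.35 ln(515/502) = 5.35 × 0.02557 = 0.1368 W/m².)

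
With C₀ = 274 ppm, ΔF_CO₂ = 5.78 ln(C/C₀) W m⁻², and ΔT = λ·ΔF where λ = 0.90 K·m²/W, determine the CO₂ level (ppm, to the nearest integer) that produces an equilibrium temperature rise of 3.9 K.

Required forcing: ΔF = ΔT/λ = 3.9/0.90 = 4.3333 W/m².
Then ln(C/274) = ΔF/5.78 = 4.3333/5.78 = 0.74971.
So C = 274 × e^0.74971 = 274 × 2.11639 = 579.89 ppm.

C ≈ 580 ppm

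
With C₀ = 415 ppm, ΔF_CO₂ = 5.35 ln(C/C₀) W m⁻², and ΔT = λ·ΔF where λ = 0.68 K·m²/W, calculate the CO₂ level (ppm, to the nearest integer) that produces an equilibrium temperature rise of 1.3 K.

C ≈ 593 ppm

Required forcing: ΔF = ΔT/λ = 1.3/0.68 = 1.9118 W/m².
Then ln(C/415) = ΔF/5.35 = 1.9118/5.35 = 0.35735.
So C = 415 × e^0.35735 = 415 × 1.42954 = 593.26 ppm.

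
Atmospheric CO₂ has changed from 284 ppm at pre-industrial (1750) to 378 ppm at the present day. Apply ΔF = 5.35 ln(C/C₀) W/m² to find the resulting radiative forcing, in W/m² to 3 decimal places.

ΔF = 1.530 W/m²

CO₂: 5.35 × ln(378/284) = 5.35 × ln(1.33099) = 5.35 × 0.28592 = 1.5297 W/m².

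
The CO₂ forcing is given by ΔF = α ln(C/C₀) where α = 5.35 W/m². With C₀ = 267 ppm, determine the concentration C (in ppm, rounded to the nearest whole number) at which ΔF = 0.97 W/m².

Set 5.35 ln(C/267) = 0.97, so ln(C/267) = 0.97/5.35 = 0.18131.
Then C/267 = e^0.18131 = 1.19879, giving C = 267 × 1.19879 = 320.08 ppm.

C ≈ 320 ppm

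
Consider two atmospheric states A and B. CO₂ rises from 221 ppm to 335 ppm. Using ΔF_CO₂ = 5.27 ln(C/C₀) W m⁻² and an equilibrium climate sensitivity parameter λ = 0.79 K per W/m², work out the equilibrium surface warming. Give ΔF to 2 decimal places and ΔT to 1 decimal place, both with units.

CO₂: 5.27 × ln(335/221) = 5.27 × ln(1.51584) = 5.27 × 0.41597 = 2.1922 W/m².
ΔT = λ ΔF = 0.79 × 2.19 = 1.7301 K.

ΔF = 2.19 W/m²; ΔT = 1.7 K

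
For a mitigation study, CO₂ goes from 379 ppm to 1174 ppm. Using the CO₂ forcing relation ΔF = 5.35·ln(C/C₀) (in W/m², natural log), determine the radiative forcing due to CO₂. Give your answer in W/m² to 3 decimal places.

CO₂ absorption bands are partially saturated, so forcing scales with the logarithm of the concentration ratio.
CO₂: 5.35 × ln(1174/379) = 5.35 × ln(3.09763) = 5.35 × 1.13064 = 6.0489 W/m².

ΔF = 6.049 W/m²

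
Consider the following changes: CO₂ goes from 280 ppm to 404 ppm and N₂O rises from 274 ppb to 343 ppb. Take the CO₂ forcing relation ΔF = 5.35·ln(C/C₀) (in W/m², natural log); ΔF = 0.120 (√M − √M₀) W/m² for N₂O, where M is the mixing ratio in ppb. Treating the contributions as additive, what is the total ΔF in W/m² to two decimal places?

CO₂: 5.35 × ln(404/280) = 5.35 × ln(1.44286) = 5.35 × 0.36663 = 1.9615 W/m².
N₂O: 0.120 × (√343 − √274) = 0.120 × (18.5203 − 16.5529) = 0.120 × 1.9674 = 0.2361 W/m².
Total ΔF = 1.9615 + 0.2361 = 2.1976 W/m².

ΔF = 2.20 W/m²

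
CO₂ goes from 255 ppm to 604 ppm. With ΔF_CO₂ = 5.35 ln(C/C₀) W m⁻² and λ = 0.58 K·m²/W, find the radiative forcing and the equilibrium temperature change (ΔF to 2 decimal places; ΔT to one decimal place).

ΔF = 4.61 W/m²; ΔT = 2.7 K

CO₂: 5.35 × ln(604/255) = 5.35 × ln(2.36863) = 5.35 × 0.86231 = 4.6134 W/m².
ΔT = λ ΔF = 0.58 × 4.61 = 2.6738 K.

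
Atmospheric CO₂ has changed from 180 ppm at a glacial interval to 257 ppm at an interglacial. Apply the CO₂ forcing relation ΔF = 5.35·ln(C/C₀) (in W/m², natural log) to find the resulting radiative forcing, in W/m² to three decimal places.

CO₂: 5.35 × ln(257/180) = 5.35 × ln(1.42778) = 5.35 × 0.35612 = 1.9052 W/m².

ΔF = 1.905 W/m²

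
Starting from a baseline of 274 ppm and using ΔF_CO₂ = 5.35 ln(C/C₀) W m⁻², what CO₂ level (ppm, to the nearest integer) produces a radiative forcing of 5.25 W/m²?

Set 5.35 ln(C/274) = 5.25, so ln(C/274) = 5.25/5.35 = 0.98131.
Then C/274 = e^0.98131 = 2.66795, giving C = 274 × 2.66795 = 731.02 ppm.

C ≈ 731 ppm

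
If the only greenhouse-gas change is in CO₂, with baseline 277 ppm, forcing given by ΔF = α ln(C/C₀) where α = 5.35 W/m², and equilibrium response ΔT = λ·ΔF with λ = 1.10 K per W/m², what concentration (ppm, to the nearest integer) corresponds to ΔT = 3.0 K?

C ≈ 461 ppm

Required forcing: ΔF = ΔT/λ = 3.0/1.10 = 2.7273 W/m².
Then ln(C/277) = ΔF/5.35 = 2.7273/5.35 = 0.50978.
So C = 277 × e^0.50978 = 277 × 1.66492 = 461.18 ppm.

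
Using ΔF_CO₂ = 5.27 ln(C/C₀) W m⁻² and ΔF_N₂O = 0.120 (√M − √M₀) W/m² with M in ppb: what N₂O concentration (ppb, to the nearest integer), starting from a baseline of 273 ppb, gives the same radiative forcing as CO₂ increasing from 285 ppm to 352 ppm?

M ≈ 665 ppb

CO₂ forcing: 5.27 × ln(352/285) = 5.27 × 0.211142 = 1.11272 W/m².
Set 0.120(√M − √273) = 1.11272: √M = 1.11272/0.120 + √273 = 9.2727 + 16.5227 = 25.7954.
M = (25.7954)² = 665.40 ppb.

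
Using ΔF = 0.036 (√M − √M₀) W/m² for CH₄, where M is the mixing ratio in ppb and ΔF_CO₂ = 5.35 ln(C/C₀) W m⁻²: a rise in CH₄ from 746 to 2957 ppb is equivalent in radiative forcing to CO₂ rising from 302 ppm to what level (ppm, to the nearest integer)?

C ≈ 362 ppm

CH₄ forcing: 0.036 × (√2957 − √746) = 0.036 × (54.3783 − 27.3130) = 0.036 × 27.0653 = 0.97435 W/m².
Set 5.35 ln(C/302) = 0.97435: ln(C/302) = 0.97435/5.35 = 0.18212, so C = 302 × e^0.18212 = 302 × 1.19976 = 362.33 ppm.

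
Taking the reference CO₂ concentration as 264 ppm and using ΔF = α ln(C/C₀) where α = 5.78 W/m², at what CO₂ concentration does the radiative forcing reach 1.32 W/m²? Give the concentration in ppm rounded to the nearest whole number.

Set 5.78 ln(C/264) = 1.32, so ln(C/264) = 1.32/5.78 = 0.22837.
Then C/264 = e^0.22837 = 1.25655, giving C = 264 × 1.25655 = 331.73 ppm.

C ≈ 332 ppm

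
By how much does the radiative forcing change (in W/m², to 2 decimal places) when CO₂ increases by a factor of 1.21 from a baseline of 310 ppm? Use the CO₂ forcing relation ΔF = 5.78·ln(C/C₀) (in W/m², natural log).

Because the forcing depends only on the ratio C/C₀, the initial concentration does not enter.
ΔF = 5.78 × ln(1.21) = 5.78 × 0.19062 = 1.1018 W/m².

ΔF = 1.10 W/m²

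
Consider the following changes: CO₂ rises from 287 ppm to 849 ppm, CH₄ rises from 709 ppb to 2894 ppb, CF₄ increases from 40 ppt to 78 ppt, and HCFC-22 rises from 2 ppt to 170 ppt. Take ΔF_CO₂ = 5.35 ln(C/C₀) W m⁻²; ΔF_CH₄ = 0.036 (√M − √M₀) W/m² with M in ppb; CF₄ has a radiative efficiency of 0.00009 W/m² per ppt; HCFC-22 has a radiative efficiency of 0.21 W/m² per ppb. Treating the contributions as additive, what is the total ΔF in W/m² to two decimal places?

CO₂: 5.35 × ln(849/287) = 5.35 × ln(2.95819) = 5.35 × 1.08458 = 5.8025 W/m².
CH₄: 0.036 × (√2894 − √709) = 0.036 × (53.7959 − 26.6271) = 0.036 × 27.1688 = 0.9781 W/m².
CF₄: ΔF = 0.00009 × (78 − 40) = 0.00009 × 38 = 0.0034 W/m².
HCFC-22: Δ = 170 − 2 = 168 ppt = 0.168 ppb; ΔF = 0.21 × 0.168 = 0.0353 W/m².
Total ΔF = 5.8025 + 0.9781 + 0.0034 + 0.0353 = 6.8193 W/m².

ΔF = 6.82 W/m²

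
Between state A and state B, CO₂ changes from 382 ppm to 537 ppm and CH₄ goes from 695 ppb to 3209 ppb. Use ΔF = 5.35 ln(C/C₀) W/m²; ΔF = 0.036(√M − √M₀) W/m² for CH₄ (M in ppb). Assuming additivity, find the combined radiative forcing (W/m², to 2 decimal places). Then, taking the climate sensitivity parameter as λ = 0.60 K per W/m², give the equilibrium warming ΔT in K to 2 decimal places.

CO₂: 5.35 × ln(537/382) = 5.35 × ln(1.40576) = 5.35 × 0.34058 = 1.8221 W/m².
CH₄: 0.036 × (√3209 − √695) = 0.036 × (56.6480 − 26.3629) = 0.036 × 30.2851 = 1.0903 W/m².
Total ΔF = 1.8221 + 1.0903 = 2.9124 W/m².
ΔT = λ ΔF = 0.60 × 2.91 = 1.7460 K.

ΔF = 2.91 W/m²; ΔT = 1.75 K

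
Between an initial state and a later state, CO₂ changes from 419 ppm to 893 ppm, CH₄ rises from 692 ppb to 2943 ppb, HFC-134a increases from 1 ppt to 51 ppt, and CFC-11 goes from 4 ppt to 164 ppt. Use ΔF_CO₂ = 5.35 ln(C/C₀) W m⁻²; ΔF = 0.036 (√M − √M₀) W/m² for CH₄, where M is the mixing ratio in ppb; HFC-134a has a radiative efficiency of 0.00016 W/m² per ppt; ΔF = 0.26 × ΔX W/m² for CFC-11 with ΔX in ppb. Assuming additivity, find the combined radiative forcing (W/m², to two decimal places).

ΔF = 5.10 W/m²

CO₂: 5.35 × ln(893/419) = 5.35 × ln(2.13126) = 5.35 × 0.75671 = 4.0484 W/m².
CH₄: 0.036 × (√2943 − √692) = 0.036 × (54.2494 − 26.3059) = 0.036 × 27.9435 = 1.0060 W/m².
HFC-134a: ΔF = 0.00016 × (51 − 1) = 0.00016 × 50 = 0.0080 W/m².
CFC-11: Δ = 164 − 4 = 160 ppt = 0.160 ppb; ΔF = 0.26 × 0.160 = 0.0416 W/m².
Total ΔF = 4.0484 + 1.0060 + 0.0080 + 0.0416 = 5.1040 W/m².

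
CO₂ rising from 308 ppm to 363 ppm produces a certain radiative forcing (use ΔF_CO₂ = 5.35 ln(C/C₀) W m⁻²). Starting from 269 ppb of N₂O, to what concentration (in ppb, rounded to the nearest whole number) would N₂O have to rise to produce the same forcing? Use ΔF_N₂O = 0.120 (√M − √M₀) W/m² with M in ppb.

CO₂ forcing: 5.35 × ln(363/308) = 5.35 × 0.164303 = 0.87902 W/m².
Set 0.120(√M − √269) = 0.87902: √M = 0.87902/0.120 + √269 = 7.3252 + 16.4012 = 23.7264.
M = (23.7264)² = 562.94 ppb.

M ≈ 563 ppb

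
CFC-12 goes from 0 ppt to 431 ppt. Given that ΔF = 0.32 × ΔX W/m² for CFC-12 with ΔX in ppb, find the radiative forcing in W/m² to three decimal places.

ΔF = 0.138 W/m²

CFC-12: Δ = 431 − 0 = 431 ppt = 0.431 ppb; ΔF = 0.32 × 0.431 = 0.1379 W/m².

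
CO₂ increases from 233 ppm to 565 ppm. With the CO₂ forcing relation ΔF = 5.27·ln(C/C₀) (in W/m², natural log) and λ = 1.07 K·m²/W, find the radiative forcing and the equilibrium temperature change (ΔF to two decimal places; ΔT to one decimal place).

CO₂: 5.27 × ln(565/233) = 5.27 × ln(2.42489) = 5.27 × 0.88579 = 4.6681 W/m².
ΔT = λ ΔF = 1.07 × 4.67 = 4.9969 K.

ΔF = 4.67 W/m²; ΔT = 5.0 K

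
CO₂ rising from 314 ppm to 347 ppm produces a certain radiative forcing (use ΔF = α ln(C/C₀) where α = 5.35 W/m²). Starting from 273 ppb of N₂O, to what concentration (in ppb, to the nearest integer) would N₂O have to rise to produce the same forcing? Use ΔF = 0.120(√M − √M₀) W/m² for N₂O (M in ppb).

CO₂ forcing: 5.35 × ln(347/314) = 5.35 × 0.099932 = 0.53464 W/m².
Set 0.120(√M − √273) = 0.53464: √M = 0.53464/0.120 + √273 = 4.4553 + 16.5227 = 20.9780.
M = (20.9780)² = 440.08 ppb.

M ≈ 440 ppb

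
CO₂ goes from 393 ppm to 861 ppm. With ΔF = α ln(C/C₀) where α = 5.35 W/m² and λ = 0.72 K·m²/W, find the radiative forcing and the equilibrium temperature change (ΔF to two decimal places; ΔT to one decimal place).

ΔF = 4.20 W/m²; ΔT = 3.0 K

CO₂: 5.35 × ln(861/393) = 5.35 × ln(2.19084) = 5.35 × 0.78429 = 4.1960 W/m².
ΔT = λ ΔF = 0.72 × 4.20 = 3.0240 K.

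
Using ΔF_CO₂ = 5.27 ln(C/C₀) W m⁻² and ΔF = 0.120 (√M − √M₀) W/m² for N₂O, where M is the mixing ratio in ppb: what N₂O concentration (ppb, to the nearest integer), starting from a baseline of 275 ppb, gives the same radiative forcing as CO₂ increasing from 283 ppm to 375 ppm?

CO₂ forcing: 5.27 × ln(375/283) = 5.27 × 0.281479 = 1.48339 W/m².
Set 0.120(√M − √275) = 1.48339: √M = 1.48339/0.120 + √275 = 12.3616 + 16.5831 = 28.9447.
M = (28.9447)² = 837.80 ppb.

M ≈ 838 ppb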